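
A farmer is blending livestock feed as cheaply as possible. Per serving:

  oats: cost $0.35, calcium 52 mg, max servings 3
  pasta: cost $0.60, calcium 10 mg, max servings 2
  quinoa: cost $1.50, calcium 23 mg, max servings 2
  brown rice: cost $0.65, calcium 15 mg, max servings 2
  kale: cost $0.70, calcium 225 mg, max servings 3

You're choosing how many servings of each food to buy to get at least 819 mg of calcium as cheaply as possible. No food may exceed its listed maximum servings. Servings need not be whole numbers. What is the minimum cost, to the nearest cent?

$3.07

Cost per mg of calcium: kale $0.0031, oats $0.0067, brown rice $0.0433, pasta $0.0600, quinoa $0.0652.
Take 3 servings of kale: +675.0 mg calcium for $2.10 (total $2.10, still need 144.0 mg).
Take 2.769 servings of oats: +144.0 mg calcium for $0.97 (total $3.07, still need 0.0 mg).
Greedy by cheapest-per-mg is optimal for a single linear constraint, so the minimum cost is $3.07.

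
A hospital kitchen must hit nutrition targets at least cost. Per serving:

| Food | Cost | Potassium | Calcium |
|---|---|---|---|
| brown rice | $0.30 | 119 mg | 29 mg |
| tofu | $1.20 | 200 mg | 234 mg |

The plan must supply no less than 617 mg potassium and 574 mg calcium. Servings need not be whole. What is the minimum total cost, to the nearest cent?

$3.15

An LP optimum is at a vertex; with two nutrient constraints at most two foods are used. Check each candidate.
brown rice only: max(617/119, 574/29) = 19.79 servings → $5.94.
tofu only: max(617/200, 574/234) = 3.085 servings → $3.70.
brown rice + tofu with both tight: 1.342 servings and 2.287 servings → $3.15.
Cheapest feasible corner: $3.15.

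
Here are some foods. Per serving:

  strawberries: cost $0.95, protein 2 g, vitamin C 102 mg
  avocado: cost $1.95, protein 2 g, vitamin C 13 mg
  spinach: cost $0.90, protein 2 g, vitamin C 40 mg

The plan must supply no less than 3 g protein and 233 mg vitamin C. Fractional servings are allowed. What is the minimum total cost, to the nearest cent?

$2.17

strawberries only: max(3/2, 233/102) = 2.284 servings → $2.17.
avocado only: max(3/2, 233/13) = 17.92 servings → $34.95.
spinach only: max(3/2, 233/40) = 5.825 servings → $5.24.
strawberries + avocado with both targets exact would need a negative amount; discard.
strawberries + spinach: the both-tight solution has a negative serving — not a feasible corner.
avocado + spinach with both targets exact would need a negative amount; discard.
The minimum over all feasible corners is $2.17.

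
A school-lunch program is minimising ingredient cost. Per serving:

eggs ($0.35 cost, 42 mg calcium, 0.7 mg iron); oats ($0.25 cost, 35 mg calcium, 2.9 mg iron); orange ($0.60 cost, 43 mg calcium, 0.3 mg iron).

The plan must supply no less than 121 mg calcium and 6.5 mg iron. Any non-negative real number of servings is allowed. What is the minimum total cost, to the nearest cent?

A basic optimal solution has at most two foods positive. Try each food alone and each pair with both targets met exactly.
eggs only: max(121/42, 6.5/0.7) = 9.286 servings → $3.25.
oats only: max(121/35, 6.5/2.9) = 3.457 servings → $0.86.
orange only: max(121/43, 6.5/0.3) = 21.67 servings → $13.00.
eggs + oats with both tight: 1.268 servings and 1.935 servings → $0.93.
eggs + orange: the both-tight solution has a negative serving — not a feasible corner.
oats + orange with both tight: 2.13 servings and 1.081 servings → $1.18.
So the least-cost plan costs $0.86.

$0.86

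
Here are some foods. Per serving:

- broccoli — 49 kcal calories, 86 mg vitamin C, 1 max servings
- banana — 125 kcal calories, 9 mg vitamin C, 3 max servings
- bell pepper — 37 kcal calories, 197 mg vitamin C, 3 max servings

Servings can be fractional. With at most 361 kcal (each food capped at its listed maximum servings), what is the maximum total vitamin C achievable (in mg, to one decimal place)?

691.5 mg

Vitamin C per kcal: bell pepper 5.324, broccoli 1.755, banana 0.072.
Take 3 servings of bell pepper: uses 111 kcal, +591.0 mg vitamin C (running total 591.0 mg).
Take 1 serving of broccoli: uses 49 kcal, +86.0 mg vitamin C (running total 677.0 mg).
Take 1.608 servings of banana: uses 201 kcal, +14.5 mg vitamin C (running total 691.5 mg).
Greedy by best ratio exhausts the calories allowance optimally: 691.5 mg.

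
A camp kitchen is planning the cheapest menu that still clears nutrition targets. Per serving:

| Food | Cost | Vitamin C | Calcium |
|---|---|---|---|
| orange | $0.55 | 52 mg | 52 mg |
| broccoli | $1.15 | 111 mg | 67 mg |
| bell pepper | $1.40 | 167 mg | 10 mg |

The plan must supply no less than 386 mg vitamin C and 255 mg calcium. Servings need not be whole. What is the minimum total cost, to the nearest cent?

At the optimum either one food covers both requirements or two foods hit both targets exactly; no other combination can be cheaper.
orange only: max(386/52, 255/52) = 7.423 servings → $4.08.
broccoli only: max(386/111, 255/67) = 3.806 servings → $4.38.
bell pepper only: max(386/167, 255/10) = 25.5 servings → $35.70.
orange + broccoli with both tight: 1.068 servings and 2.977 servings → $4.01.
orange + bell pepper with both tight: 4.743 servings and 0.8344 servings → $3.78.
broccoli + bell pepper with both targets exact would need a negative amount; discard.
The minimum over all feasible corners is $3.78.

$3.78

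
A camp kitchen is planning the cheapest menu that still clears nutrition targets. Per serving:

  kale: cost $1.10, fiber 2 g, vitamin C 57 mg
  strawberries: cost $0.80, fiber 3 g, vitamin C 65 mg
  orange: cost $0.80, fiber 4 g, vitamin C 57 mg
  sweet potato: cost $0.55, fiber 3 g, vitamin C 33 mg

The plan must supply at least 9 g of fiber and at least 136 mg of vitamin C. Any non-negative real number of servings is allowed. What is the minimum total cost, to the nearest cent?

A basic optimal solution has at most two foods positive. Try each food alone and each pair with both targets met exactly.
kale only: max(9/2, 136/57) = 4.5 servings → $4.95.
strawberries only: max(9/3, 136/65) = 3 servings → $2.40.
orange only: max(9/4, 136/57) = 2.386 servings → $1.91.
sweet potato only: max(9/3, 136/33) = 4.121 servings → $2.27.
kale + strawberries: the both-tight solution has a negative serving — not a feasible corner.
kale + orange with both tight: 0.2719 servings and 2.114 servings → $1.99.
kale + sweet potato with both tight: 1.057 servings and 2.295 servings → $2.43.
strawberries + orange with both tight: 0.3483 servings and 1.989 servings → $1.87.
strawberries + sweet potato with both tight: 1.156 servings and 1.844 servings → $1.94.
orange + sweet potato with both targets exact would need a negative amount; discard.
The minimum over all feasible corners is $1.87.

$1.87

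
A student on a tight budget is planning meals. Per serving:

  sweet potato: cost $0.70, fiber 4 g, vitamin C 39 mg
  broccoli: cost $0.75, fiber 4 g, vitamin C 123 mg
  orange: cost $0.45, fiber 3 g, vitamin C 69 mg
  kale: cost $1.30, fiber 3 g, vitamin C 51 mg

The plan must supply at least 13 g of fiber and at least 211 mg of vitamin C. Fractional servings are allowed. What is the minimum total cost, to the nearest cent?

A basic optimal solution has at most two foods positive. Try each food alone and each pair with both targets met exactly.
sweet potato only: max(13/4, 211/39) = 5.41 servings → $3.79.
broccoli only: max(13/4, 211/123) = 3.25 servings → $2.44.
orange only: max(13/3, 211/69) = 4.333 servings → $1.95.
kale only: max(13/3, 211/51) = 4.333 servings → $5.63.
sweet potato + broccoli with both tight: 2.247 servings and 1.003 servings → $2.33.
sweet potato + orange with both tight: 1.66 servings and 2.119 servings → $2.12.
sweet potato + kale with both tight: 0.3448 servings and 3.874 servings → $5.28.
broccoli + orange: the both-tight solution has a negative serving — not a feasible corner.
broccoli + kale: the both-tight solution has a negative serving — not a feasible corner.
orange + kale: intersection lies outside the first quadrant.
Cheapest feasible corner: $1.95.

$1.95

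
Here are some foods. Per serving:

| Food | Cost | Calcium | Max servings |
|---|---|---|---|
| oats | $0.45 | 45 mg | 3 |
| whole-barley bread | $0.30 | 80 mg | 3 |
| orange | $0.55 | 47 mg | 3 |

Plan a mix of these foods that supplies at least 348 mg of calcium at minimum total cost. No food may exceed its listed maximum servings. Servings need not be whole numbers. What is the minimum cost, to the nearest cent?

Cost per mg of calcium: whole-barley bread $0.0037, oats $0.0100, orange $0.0117.
Take 3 servings of whole-barley bread: +240.0 mg calcium for $0.90 (total $0.90, still need 108.0 mg).
Take 2.4 servings of oats: +108.0 mg calcium for $1.08 (total $1.98, still need 0.0 mg).
Filling from the cheapest source first is optimal under one linear minimum: $1.98.

$1.98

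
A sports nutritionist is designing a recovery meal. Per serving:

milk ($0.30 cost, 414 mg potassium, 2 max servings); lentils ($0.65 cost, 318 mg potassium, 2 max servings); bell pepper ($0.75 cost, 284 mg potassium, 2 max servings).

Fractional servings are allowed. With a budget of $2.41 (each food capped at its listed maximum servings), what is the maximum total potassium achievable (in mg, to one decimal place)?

Potassium per dollar: milk 1380, lentils 489.2, bell pepper 378.7.
Take 2 servings of milk: spends $0.60, +828.0 mg potassium (running total 828.0 mg).
Take 2 servings of lentils: spends $1.30, +636.0 mg potassium (running total 1464.0 mg).
Take 0.68 servings of bell pepper: spends $0.51, +193.1 mg potassium (running total 1657.1 mg).
Greedy by best ratio exhausts the cost allowance optimally: 1657.1 mg.

1657.1 mg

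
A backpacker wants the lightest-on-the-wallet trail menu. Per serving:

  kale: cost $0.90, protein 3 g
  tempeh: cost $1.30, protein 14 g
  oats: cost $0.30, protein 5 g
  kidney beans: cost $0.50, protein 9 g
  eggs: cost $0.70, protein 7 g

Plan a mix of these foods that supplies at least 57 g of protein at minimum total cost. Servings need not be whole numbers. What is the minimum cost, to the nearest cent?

$3.17

Cost per g of protein: kidney beans $0.0556, oats $0.0600, tempeh $0.0929, eggs $0.1000, kale $0.3000.
With no serving limits, use only kidney beans: 57 g / 9 g = 6.333 servings × $0.50 = $3.17.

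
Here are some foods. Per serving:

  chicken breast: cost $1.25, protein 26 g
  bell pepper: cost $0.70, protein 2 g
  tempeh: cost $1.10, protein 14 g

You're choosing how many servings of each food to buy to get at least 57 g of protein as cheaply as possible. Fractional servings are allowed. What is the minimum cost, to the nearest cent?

Cost per g of protein: chicken breast $0.0481, tempeh $0.0786, bell pepper $0.3500.
With no serving limits, use only chicken breast: 57 g / 26 g = 2.192 servings × $1.25 = $2.74.

$2.74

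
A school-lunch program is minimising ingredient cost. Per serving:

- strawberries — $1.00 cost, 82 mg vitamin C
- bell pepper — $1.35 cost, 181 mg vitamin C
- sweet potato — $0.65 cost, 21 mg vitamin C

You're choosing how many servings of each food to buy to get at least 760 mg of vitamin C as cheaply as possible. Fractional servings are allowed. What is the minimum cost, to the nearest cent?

$5.67

Cost per mg of vitamin C: bell pepper $0.0075, strawberries $0.0122, sweet potato $0.0310.
With no serving limits, use only bell pepper: 760 mg / 181 mg = 4.199 servings × $1.35 = $5.67.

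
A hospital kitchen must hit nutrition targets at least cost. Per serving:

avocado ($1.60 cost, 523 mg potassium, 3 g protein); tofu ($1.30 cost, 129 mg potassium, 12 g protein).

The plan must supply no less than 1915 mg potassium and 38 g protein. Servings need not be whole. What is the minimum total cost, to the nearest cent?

This is a tiny linear program; its minimum lies at a vertex of the feasible set. List the vertices and price them.
avocado only: max(1915/523, 38/3) = 12.67 servings → $20.27.
tofu only: max(1915/129, 38/12) = 14.84 servings → $19.30.
avocado + tofu with both tight: 3.07 servings and 2.399 servings → $8.03.
So the least-cost plan costs $8.03.

$8.03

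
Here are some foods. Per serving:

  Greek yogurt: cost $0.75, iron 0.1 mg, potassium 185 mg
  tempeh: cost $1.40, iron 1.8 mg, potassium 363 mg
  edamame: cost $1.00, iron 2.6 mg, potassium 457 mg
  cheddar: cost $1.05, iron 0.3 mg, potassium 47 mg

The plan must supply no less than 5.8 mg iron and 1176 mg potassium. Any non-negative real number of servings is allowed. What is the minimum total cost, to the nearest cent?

Check every corner: each single food scaled to meet both minima, and each pair solved so both constraints bind.
Greek yogurt only: max(5.8/0.1, 1176/185) = 58 servings → $43.50.
tempeh only: max(5.8/1.8, 1176/363) = 3.24 servings → $4.54.
edamame only: max(5.8/2.6, 1176/457) = 2.573 servings → $2.57.
cheddar only: max(5.8/0.3, 1176/47) = 25.02 servings → $26.27.
Greek yogurt + tempeh with both tight: 0.03842 servings and 3.22 servings → $4.54.
Greek yogurt + edamame with both tight: 0.935 servings and 2.195 servings → $2.90.
Greek yogurt + cheddar with both tight: 1.579 servings and 18.81 servings → $20.93.
tempeh + edamame: the both-tight solution has a negative serving — not a feasible corner.
tempeh + cheddar: the both-tight solution has a negative serving — not a feasible corner.
edamame + cheddar: the both-tight solution has a negative serving — not a feasible corner.
So the least-cost plan costs $2.57.

$2.57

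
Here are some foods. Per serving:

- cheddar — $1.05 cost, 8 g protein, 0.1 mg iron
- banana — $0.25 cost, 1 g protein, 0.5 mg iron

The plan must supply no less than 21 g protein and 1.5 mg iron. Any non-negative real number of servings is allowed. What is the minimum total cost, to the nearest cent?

$3.06

For a min-cost LP with two ≥-constraints, a basic feasible solution has at most two positive variables.
cheddar only: max(21/8, 1.5/0.1) = 15 servings → $15.75.
banana only: max(21/1, 1.5/0.5) = 21 servings → $5.25.
cheddar + banana with both tight: 2.308 servings and 2.538 servings → $3.06.
So the least-cost plan costs $3.06.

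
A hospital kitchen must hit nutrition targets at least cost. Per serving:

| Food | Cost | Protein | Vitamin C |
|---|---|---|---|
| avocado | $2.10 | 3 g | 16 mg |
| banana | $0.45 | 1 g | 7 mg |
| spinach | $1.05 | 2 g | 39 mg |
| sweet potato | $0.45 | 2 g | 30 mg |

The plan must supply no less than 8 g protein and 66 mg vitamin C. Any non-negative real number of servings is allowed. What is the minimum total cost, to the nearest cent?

$1.80

With two linear requirements the optimum uses one or two foods; enumerate the corners.
avocado only: max(8/3, 66/16) = 4.125 servings → $8.66.
banana only: max(8/1, 66/7) = 9.429 servings → $4.24.
spinach only: max(8/2, 66/39) = 4 servings → $4.20.
sweet potato only: max(8/2, 66/30) = 4 servings → $1.80.
avocado + banana: intersection lies outside the first quadrant.
avocado + spinach with both tight: 2.118 servings and 0.8235 servings → $5.31.
avocado + sweet potato with both tight: 1.862 servings and 1.207 servings → $4.45.
banana + spinach with both tight: 7.2 servings and 0.4 servings → $3.66.
banana + sweet potato with both tight: 6.75 servings and 0.625 servings → $3.32.
spinach + sweet potato: the both-tight solution has a negative serving — not a feasible corner.
The minimum over all feasible corners is $1.80.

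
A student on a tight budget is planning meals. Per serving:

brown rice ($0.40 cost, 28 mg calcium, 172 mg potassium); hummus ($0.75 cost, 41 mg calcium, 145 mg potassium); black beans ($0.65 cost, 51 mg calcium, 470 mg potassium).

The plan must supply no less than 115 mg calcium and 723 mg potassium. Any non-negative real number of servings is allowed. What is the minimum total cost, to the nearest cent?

At the optimum either one food covers both requirements or two foods hit both targets exactly; no other combination can be cheaper.
brown rice only: max(115/28, 723/172) = 4.203 servings → $1.68.
hummus only: max(115/41, 723/145) = 4.986 servings → $3.74.
black beans only: max(115/51, 723/470) = 2.255 servings → $1.47.
brown rice + hummus: the both-tight solution has a negative serving — not a feasible corner.
brown rice + black beans with both tight: 3.915 servings and 0.1057 servings → $1.63.
hummus + black beans with both tight: 1.446 servings and 1.092 servings → $1.79.
So the least-cost plan costs $1.47.

$1.47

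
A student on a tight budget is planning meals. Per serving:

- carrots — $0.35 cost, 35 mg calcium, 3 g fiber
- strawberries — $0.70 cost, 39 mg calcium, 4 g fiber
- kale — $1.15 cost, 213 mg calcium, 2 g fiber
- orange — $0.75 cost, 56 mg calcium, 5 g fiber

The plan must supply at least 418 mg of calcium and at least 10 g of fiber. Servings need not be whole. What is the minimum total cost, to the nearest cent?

$2.62

The cheapest plan sits at a corner of the feasible region — with two constraints it uses at most two foods.
carrots only: max(418/35, 10/3) = 11.94 servings → $4.18.
strawberries only: max(418/39, 10/4) = 10.72 servings → $7.50.
kale only: max(418/213, 10/2) = 5 servings → $5.75.
orange only: max(418/56, 10/5) = 7.464 servings → $5.60.
carrots + strawberries: intersection lies outside the first quadrant.
carrots + kale with both tight: 2.274 servings and 1.589 servings → $2.62.
carrots + orange with both targets exact would need a negative amount; discard.
strawberries + kale with both tight: 1.672 servings and 1.656 servings → $3.08.
strawberries + orange: the both-tight solution has a negative serving — not a feasible corner.
kale + orange with both tight: 1.605 servings and 1.358 servings → $2.86.
The minimum over all feasible corners is $2.62.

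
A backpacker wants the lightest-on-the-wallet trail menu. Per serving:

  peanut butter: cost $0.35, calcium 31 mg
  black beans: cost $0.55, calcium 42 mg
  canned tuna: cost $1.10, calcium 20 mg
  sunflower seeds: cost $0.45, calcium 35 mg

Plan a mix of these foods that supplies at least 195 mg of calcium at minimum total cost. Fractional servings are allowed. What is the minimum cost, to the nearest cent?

Cost per mg of calcium: peanut butter $0.0113, sunflower seeds $0.0129, black beans $0.0131, canned tuna $0.0550.
With no serving limits, use only peanut butter: 195 mg / 31 mg = 6.29 servings × $0.35 = $2.20.

$2.20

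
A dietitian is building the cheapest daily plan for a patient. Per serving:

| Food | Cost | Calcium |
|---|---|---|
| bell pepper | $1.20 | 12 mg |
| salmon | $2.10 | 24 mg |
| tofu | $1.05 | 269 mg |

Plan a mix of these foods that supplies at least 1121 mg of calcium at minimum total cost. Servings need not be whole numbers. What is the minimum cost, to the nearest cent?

Cost per mg of calcium: tofu $0.0039, salmon $0.0875, bell pepper $0.1000.
With no serving limits, use only tofu: 1121 mg / 269 mg = 4.167 servings × $1.05 = $4.38.

$4.38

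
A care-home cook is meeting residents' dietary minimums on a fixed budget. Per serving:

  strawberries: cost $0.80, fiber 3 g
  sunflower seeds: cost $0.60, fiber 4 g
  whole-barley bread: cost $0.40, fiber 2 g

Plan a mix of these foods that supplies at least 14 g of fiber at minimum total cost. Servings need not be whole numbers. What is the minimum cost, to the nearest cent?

$2.10

Cost per g of fiber: sunflower seeds $0.1500, whole-barley bread $0.2000, strawberries $0.2667.
With no serving limits, use only sunflower seeds: 14 g / 4 g = 3.5 servings × $0.60 = $2.10.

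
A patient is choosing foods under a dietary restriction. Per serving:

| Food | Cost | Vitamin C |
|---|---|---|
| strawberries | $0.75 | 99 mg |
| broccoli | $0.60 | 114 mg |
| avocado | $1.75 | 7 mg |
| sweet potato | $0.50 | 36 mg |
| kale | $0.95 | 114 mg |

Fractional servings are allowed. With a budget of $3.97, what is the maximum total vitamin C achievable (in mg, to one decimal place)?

Vitamin C per dollar: broccoli 190, strawberries 132, kale 120, sweet potato 72, avocado 4.
With no serving limits, spend the whole cost allowance on broccoli: $3.97 / $0.60 × 114 mg = 754.3 mg.

754.3 mg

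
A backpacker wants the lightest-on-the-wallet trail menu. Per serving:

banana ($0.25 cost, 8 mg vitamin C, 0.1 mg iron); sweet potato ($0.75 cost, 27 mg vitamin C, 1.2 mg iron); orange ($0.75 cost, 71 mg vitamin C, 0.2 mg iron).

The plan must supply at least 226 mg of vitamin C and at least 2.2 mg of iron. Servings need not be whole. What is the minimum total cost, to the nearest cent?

Minimising a linear cost over {vitamin C ≥ 226, iron ≥ 2.2, servings ≥ 0} — the optimum is at a vertex, using one or two foods.
banana only: max(226/8, 2.2/0.1) = 28.25 servings → $7.06.
sweet potato only: max(226/27, 2.2/1.2) = 8.37 servings → $6.28.
orange only: max(226/71, 2.2/0.2) = 11 servings → $8.25.
banana + sweet potato: the both-tight solution has a negative serving — not a feasible corner.
banana + orange with both tight: 20.18 servings and 0.9091 servings → $5.73.
sweet potato + orange with both tight: 1.391 servings and 2.654 servings → $3.03.
Cheapest feasible corner: $3.03.

$3.03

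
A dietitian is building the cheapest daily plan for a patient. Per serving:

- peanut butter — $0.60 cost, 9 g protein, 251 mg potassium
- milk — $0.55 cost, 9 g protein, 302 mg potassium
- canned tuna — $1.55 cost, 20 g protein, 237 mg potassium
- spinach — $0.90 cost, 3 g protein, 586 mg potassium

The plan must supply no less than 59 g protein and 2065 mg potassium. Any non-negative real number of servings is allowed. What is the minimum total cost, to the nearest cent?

$3.73

Two binding constraints pin down two serving amounts, so the optimal mix uses at most two foods. The candidates are each food alone (scaled to the tighter of protein/potassium) and each pair with both constraints tight.
peanut butter only: max(59/9, 2065/251) = 8.227 servings → $4.94.
milk only: max(59/9, 2065/302) = 6.838 servings → $3.76.
canned tuna only: max(59/20, 2065/237) = 8.713 servings → $13.51.
spinach only: max(59/3, 2065/586) = 19.67 servings → $17.70.
peanut butter + milk: the both-tight solution has a negative serving — not a feasible corner.
peanut butter + canned tuna: intersection lies outside the first quadrant.
peanut butter + spinach with both tight: 6.277 servings and 0.8352 servings → $4.52.
milk + canned tuna: intersection lies outside the first quadrant.
milk + spinach with both tight: 6.497 servings and 0.1756 servings → $3.73.
canned tuna + spinach with both tight: 2.578 servings and 2.481 servings → $6.23.
So the least-cost plan costs $3.73.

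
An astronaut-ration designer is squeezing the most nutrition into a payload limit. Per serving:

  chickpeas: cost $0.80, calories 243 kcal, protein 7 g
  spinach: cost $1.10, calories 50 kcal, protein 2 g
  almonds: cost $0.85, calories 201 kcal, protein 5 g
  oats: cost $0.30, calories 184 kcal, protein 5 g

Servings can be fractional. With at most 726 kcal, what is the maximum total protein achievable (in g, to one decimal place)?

Protein per kcal: spinach 0.04, chickpeas 0.02881, oats 0.02717, almonds 0.02488.
With no serving limits, spend the whole calories allowance on spinach: 726 kcal / 50 kcal × 2 g = 29.0 g.

29.0 g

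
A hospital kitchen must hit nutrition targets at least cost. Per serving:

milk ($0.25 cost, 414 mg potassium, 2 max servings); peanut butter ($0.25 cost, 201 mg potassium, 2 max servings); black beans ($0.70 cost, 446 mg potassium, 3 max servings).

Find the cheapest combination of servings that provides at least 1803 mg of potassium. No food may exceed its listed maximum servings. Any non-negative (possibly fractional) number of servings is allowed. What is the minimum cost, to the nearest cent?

$1.90

Cost per mg of potassium: milk $0.0006, peanut butter $0.0012, black beans $0.0016.
Take 2 servings of milk: +828.0 mg potassium for $0.50 (total $0.50, still need 975.0 mg).
Take 2 servings of peanut butter: +402.0 mg potassium for $0.50 (total $1.00, still need 573.0 mg).
Take 1.285 servings of black beans: +573.0 mg potassium for $0.90 (total $1.90, still need 0.0 mg).
Greedy by cheapest-per-mg is optimal for a single linear constraint, so the minimum cost is $1.90.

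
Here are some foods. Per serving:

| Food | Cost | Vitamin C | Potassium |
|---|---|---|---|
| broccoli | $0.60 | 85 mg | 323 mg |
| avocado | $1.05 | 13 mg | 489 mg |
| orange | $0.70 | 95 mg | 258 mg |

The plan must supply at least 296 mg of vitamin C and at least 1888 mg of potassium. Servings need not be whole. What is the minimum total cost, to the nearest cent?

For a min-cost LP with two ≥-constraints, a basic feasible solution has at most two positive variables.
broccoli only: max(296/85, 1888/323) = 5.845 servings → $3.51.
avocado only: max(296/13, 1888/489) = 22.77 servings → $23.91.
orange only: max(296/95, 1888/258) = 7.318 servings → $5.12.
broccoli + avocado with both tight: 3.217 servings and 1.736 servings → $3.75.
broccoli + orange: the both-tight solution has a negative serving — not a feasible corner.
avocado + orange with both tight: 2.39 servings and 2.789 servings → $4.46.
So the least-cost plan costs $3.51.

$3.51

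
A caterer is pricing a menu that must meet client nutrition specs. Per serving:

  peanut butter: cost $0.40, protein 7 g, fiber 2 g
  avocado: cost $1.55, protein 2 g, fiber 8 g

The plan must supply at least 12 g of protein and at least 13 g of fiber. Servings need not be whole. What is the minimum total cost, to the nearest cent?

$2.54

This is a tiny linear program; its minimum lies at a vertex of the feasible set. List the vertices and price them.
peanut butter only: max(12/7, 13/2) = 6.5 servings → $2.60.
avocado only: max(12/2, 13/8) = 6 servings → $9.30.
peanut butter + avocado with both tight: 1.346 servings and 1.288 servings → $2.54.
Cheapest feasible corner: $2.54.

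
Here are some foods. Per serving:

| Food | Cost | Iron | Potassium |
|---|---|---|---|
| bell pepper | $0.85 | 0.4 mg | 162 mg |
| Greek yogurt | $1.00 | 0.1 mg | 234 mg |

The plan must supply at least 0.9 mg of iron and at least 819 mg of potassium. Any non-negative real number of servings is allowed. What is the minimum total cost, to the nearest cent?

$3.76

For a min-cost LP with two ≥-constraints, a basic feasible solution has at most two positive variables.
bell pepper only: max(0.9/0.4, 819/162) = 5.056 servings → $4.30.
Greek yogurt only: max(0.9/0.1, 819/234) = 9 servings → $9.00.
bell pepper + Greek yogurt with both tight: 1.663 servings and 2.349 servings → $3.76.
So the least-cost plan costs $3.76.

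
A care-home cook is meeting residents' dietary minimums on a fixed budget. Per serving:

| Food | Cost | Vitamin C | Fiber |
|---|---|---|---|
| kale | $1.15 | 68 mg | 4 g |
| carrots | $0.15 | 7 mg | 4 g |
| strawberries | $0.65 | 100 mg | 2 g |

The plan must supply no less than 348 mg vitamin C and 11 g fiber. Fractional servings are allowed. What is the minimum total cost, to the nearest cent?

$2.37

For a min-cost LP with two ≥-constraints, a basic feasible solution has at most two positive variables.
kale only: max(348/68, 11/4) = 5.118 servings → $5.89.
carrots only: max(348/7, 11/4) = 49.71 servings → $7.46.
strawberries only: max(348/100, 11/2) = 5.5 servings → $3.58.
kale + carrots with both targets exact would need a negative amount; discard.
kale + strawberries with both tight: 1.53 servings and 2.439 servings → $3.35.
carrots + strawberries with both tight: 1.047 servings and 3.407 servings → $2.37.
Cheapest feasible corner: $2.37.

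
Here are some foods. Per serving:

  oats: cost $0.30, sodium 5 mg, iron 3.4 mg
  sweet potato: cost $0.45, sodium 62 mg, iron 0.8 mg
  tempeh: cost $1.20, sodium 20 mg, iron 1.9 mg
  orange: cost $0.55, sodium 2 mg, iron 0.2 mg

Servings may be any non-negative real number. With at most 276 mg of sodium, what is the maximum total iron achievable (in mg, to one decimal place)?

187.7 mg

Iron per mg sodium: oats 0.68, orange 0.1, tempeh 0.095, sweet potato 0.0129.
With no serving limits, spend the whole sodium allowance on oats: 276 mg / 5 mg × 3.4 mg = 187.7 mg.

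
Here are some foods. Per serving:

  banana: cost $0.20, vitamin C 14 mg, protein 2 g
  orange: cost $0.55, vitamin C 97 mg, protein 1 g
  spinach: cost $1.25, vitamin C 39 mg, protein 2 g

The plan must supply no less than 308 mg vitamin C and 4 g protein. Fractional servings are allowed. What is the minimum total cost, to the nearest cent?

$1.80

banana only: max(308/14, 4/2) = 22 servings → $4.40.
orange only: max(308/97, 4/1) = 4 servings → $2.20.
spinach only: max(308/39, 4/2) = 7.897 servings → $9.87.
banana + orange with both tight: 0.4444 servings and 3.111 servings → $1.80.
banana + spinach: intersection lies outside the first quadrant.
orange + spinach with both tight: 2.968 servings and 0.5161 servings → $2.28.
Cheapest feasible corner: $1.80.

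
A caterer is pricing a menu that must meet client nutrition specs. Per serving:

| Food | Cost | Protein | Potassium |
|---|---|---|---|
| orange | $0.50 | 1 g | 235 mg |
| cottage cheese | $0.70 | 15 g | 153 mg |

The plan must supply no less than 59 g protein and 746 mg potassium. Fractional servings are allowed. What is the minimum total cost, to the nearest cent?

With two linear requirements the optimum uses one or two foods; enumerate the corners.
orange only: max(59/1, 746/235) = 59 servings → $29.50.
cottage cheese only: max(59/15, 746/153) = 4.876 servings → $3.41.
orange + cottage cheese with both tight: 0.6415 servings and 3.891 servings → $3.04.
The minimum over all feasible corners is $3.04.

$3.04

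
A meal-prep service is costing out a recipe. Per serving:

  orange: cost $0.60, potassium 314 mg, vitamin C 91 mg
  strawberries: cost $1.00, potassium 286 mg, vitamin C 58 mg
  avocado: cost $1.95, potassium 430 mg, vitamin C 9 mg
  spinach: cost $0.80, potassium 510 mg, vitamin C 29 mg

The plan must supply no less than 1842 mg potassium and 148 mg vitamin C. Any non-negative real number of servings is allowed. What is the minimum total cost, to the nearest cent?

Compare the cost at each extreme point of the feasible region.
orange only: max(1842/314, 148/91) = 5.866 servings → $3.52.
strawberries only: max(1842/286, 148/58) = 6.441 servings → $6.44.
avocado only: max(1842/430, 148/9) = 16.44 servings → $32.07.
spinach only: max(1842/510, 148/29) = 5.103 servings → $4.08.
orange + strawberries: intersection lies outside the first quadrant.
orange + avocado with both tight: 1.296 servings and 3.337 servings → $7.29.
orange + spinach with both tight: 0.5914 servings and 3.248 servings → $2.95.
strawberries + avocado with both tight: 2.104 servings and 2.884 servings → $7.73.
strawberries + spinach with both tight: 1.036 servings and 3.031 servings → $3.46.
avocado + spinach with both targets exact would need a negative amount; discard.
Cheapest feasible corner: $2.95.

$2.95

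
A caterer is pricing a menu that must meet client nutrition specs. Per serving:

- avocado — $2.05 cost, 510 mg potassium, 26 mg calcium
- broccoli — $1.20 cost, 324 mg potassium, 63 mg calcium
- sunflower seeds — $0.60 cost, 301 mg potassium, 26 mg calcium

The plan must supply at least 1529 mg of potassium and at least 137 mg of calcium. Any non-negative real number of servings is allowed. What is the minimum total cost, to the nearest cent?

$3.13

For a min-cost LP with two ≥-constraints, a basic feasible solution has at most two positive variables.
avocado only: max(1529/510, 137/26) = 5.269 servings → $10.80.
broccoli only: max(1529/324, 137/63) = 4.719 servings → $5.66.
sunflower seeds only: max(1529/301, 137/26) = 5.269 servings → $3.16.
avocado + broccoli with both tight: 2.191 servings and 1.27 servings → $6.02.
avocado + sunflower seeds: the both-tight solution has a negative serving — not a feasible corner.
broccoli + sunflower seeds with both tight: 0.1407 servings and 4.928 servings → $3.13.
So the least-cost plan costs $3.13.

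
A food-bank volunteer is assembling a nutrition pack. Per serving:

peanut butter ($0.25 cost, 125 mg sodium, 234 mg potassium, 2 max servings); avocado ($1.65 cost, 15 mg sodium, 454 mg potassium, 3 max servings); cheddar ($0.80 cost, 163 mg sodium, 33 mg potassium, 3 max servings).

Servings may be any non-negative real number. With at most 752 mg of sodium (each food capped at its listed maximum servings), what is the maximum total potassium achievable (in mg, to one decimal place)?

1922.5 mg

Potassium per mg sodium: avocado 30.27, peanut butter 1.872, cheddar 0.2025.
Take 3 servings of avocado: uses 45 mg sodium, +1362.0 mg potassium (running total 1362.0 mg).
Take 2 servings of peanut butter: uses 250 mg sodium, +468.0 mg potassium (running total 1830.0 mg).
Take 2.804 servings of cheddar: uses 457 mg sodium, +92.5 mg potassium (running total 1922.5 mg).
Greedy by best ratio exhausts the sodium allowance optimally: 1922.5 mg.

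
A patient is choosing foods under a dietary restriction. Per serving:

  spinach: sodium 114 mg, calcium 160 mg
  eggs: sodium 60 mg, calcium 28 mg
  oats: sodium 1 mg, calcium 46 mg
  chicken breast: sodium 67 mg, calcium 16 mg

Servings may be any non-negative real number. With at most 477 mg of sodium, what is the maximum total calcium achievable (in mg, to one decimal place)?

21942.0 mg

Calcium per mg sodium: oats 46, spinach 1.404, eggs 0.4667, chicken breast 0.2388.
With no serving limits, spend the whole sodium allowance on oats: 477 mg / 1 mg × 46 mg = 21942.0 mg.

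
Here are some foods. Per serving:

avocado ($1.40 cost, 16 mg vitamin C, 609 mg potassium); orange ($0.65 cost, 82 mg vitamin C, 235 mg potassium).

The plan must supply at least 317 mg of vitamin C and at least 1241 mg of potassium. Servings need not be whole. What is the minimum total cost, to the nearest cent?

avocado only: max(317/16, 1241/609) = 19.81 servings → $27.74.
orange only: max(317/82, 1241/235) = 5.281 servings → $3.43.
avocado + orange with both tight: 0.5905 servings and 3.751 servings → $3.26.
So the least-cost plan costs $3.26.

$3.26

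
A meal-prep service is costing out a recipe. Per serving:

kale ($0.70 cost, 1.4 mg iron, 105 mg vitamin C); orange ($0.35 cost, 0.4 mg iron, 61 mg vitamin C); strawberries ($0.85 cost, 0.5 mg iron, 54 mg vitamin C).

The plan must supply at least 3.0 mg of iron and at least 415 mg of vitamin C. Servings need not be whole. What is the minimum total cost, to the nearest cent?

Two binding constraints pin down two serving amounts, so the optimal mix uses at most two foods. The candidates are each food alone (scaled to the tighter of iron/vitamin C) and each pair with both constraints tight.
kale only: max(3.0/1.4, 415/105) = 3.952 servings → $2.77.
orange only: max(3.0/0.4, 415/61) = 7.5 servings → $2.62.
strawberries only: max(3.0/0.5, 415/54) = 7.685 servings → $6.53.
kale + orange with both tight: 0.3917 servings and 6.129 servings → $2.42.
kale + strawberries: the both-tight solution has a negative serving — not a feasible corner.
orange + strawberries with both tight: 5.112 servings and 1.91 servings → $3.41.
Cheapest feasible corner: $2.42.

$2.42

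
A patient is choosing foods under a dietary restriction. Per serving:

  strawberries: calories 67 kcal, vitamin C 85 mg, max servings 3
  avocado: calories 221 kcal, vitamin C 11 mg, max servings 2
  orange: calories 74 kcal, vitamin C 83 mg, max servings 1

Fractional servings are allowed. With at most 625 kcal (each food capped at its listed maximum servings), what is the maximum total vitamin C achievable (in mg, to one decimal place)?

355.4 mg

Vitamin C per kcal: strawberries 1.269, orange 1.122, avocado 0.04977.
Take 3 servings of strawberries: uses 201 kcal, +255.0 mg vitamin C (running total 255.0 mg).
Take 1 serving of orange: uses 74 kcal, +83.0 mg vitamin C (running total 338.0 mg).
Take 1.584 servings of avocado: uses 350 kcal, +17.4 mg vitamin C (running total 355.4 mg).
Filling greedily by vitamin C-per-kcal is optimal for one linear limit, giving 355.4 mg.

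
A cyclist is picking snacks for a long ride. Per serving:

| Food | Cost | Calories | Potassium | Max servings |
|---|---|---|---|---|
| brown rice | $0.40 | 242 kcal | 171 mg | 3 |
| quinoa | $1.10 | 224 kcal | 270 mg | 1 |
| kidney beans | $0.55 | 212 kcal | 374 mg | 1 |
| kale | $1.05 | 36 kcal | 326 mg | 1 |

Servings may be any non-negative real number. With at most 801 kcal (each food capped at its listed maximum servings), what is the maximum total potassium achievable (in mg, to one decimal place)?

Potassium per kcal: kale 9.056, kidney beans 1.764, quinoa 1.205, brown rice 0.7066.
Take 1 serving of kale: uses 36 kcal, +326.0 mg potassium (running total 326.0 mg).
Take 1 serving of kidney beans: uses 212 kcal, +374.0 mg potassium (running total 700.0 mg).
Take 1 serving of quinoa: uses 224 kcal, +270.0 mg potassium (running total 970.0 mg).
Take 1.36 servings of brown rice: uses 329 kcal, +232.5 mg potassium (running total 1202.5 mg).
Filling greedily by potassium-per-kcal is optimal for one linear limit, giving 1202.5 mg.

1202.5 mg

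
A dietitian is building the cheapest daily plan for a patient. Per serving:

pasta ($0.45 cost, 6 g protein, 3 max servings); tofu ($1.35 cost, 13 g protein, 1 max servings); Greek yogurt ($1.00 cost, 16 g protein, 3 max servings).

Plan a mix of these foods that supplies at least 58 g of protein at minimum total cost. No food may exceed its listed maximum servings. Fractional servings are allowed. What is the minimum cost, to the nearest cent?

Cost per g of protein: Greek yogurt $0.0625, pasta $0.0750, tofu $0.1038.
Take 3 servings of Greek yogurt: +48.0 g protein for $3.00 (total $3.00, still need 10.0 g).
Take 1.667 servings of pasta: +10.0 g protein for $0.75 (total $3.75, still need 0.0 g).
Greedy by cheapest-per-g is optimal for a single linear constraint, so the minimum cost is $3.75.

$3.75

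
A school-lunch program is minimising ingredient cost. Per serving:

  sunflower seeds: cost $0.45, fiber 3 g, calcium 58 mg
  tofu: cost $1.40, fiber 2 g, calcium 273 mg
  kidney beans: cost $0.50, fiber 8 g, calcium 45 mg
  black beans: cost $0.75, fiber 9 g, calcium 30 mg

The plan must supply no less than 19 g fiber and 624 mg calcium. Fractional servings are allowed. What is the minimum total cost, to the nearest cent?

$3.71

With two linear requirements the optimum uses one or two foods; enumerate the corners.
sunflower seeds only: max(19/3, 624/58) = 10.76 servings → $4.84.
tofu only: max(19/2, 624/273) = 9.5 servings → $13.30.
kidney beans only: max(19/8, 624/45) = 13.87 servings → $6.93.
black beans only: max(19/9, 624/30) = 20.8 servings → $15.60.
sunflower seeds + tofu with both tight: 5.603 servings and 1.095 servings → $4.05.
sunflower seeds + kidney beans: the both-tight solution has a negative serving — not a feasible corner.
sunflower seeds + black beans: the both-tight solution has a negative serving — not a feasible corner.
tofu + kidney beans with both tight: 1.976 servings and 1.881 servings → $3.71.
tofu + black beans with both tight: 2.105 servings and 1.643 servings → $4.18.
kidney beans + black beans with both targets exact would need a negative amount; discard.
So the least-cost plan costs $3.71.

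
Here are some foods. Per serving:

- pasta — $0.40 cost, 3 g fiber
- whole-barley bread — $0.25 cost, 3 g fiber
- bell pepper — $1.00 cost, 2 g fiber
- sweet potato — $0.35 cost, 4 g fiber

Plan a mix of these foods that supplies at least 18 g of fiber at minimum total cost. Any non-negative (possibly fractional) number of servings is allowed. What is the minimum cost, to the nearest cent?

$1.50

Cost per g of fiber: whole-barley bread $0.0833, sweet potato $0.0875, pasta $0.1333, bell pepper $0.5000.
With no serving limits, use only whole-barley bread: 18 g / 3 g = 6 servings × $0.25 = $1.50.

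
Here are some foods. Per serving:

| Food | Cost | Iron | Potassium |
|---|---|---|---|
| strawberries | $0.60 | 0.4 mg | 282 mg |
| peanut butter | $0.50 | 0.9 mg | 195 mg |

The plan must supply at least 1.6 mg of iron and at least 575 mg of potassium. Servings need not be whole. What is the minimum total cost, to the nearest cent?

$1.33

strawberries only: max(1.6/0.4, 575/282) = 4 servings → $2.40.
peanut butter only: max(1.6/0.9, 575/195) = 2.949 servings → $1.47.
strawberries + peanut butter with both tight: 1.169 servings and 1.258 servings → $1.33.
So the least-cost plan costs $1.33.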